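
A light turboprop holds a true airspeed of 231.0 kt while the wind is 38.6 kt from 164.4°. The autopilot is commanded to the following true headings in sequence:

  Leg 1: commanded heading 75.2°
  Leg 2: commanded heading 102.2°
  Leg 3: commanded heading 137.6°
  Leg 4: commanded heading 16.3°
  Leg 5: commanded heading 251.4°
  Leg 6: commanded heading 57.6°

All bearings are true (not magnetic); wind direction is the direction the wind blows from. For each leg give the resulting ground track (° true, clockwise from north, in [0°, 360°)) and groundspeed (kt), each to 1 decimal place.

Leg 1: heading 75.2°; drift -9.5° → track 65.7°, groundspeed 233.7 kt
Leg 2: heading 102.2°; drift -9.1° → track 93.1°, groundspeed 215.7 kt
Leg 3: heading 137.6°; drift -5.1° → track 132.5°, groundspeed 197.3 kt
Leg 4: heading 16.3°; drift -4.4° → track 11.9°, groundspeed 264.6 kt
Leg 5: heading 251.4°; drift +9.6° → track 261.0°, groundspeed 232.2 kt
Leg 6: heading 57.6°; drift -8.7° → track 48.9°, groundspeed 245.0 kt

Leg 1: track=65.7°, groundspeed=233.7 kt
Leg 2: track=93.1°, groundspeed=215.7 kt
Leg 3: track=132.5°, groundspeed=197.3 kt
Leg 4: track=11.9°, groundspeed=264.6 kt
Leg 5: track=261.0°, groundspeed=232.2 kt
Leg 6: track=48.9°, groundspeed=245.0 kt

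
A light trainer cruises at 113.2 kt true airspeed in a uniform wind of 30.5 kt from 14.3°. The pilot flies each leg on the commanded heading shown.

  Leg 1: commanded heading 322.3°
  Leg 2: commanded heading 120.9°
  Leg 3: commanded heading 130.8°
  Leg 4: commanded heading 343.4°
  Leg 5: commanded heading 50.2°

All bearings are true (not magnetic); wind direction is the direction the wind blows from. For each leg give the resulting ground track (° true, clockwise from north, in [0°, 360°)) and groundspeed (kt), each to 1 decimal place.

Leg 1: heading 322.3°; drift -14.3° → track 308.0°, groundspeed 97.4 kt
Leg 2: heading 120.9°; drift +13.5° → track 134.4°, groundspeed 125.4 kt
Leg 3: heading 130.8°; drift +12.1° → track 142.9°, groundspeed 129.7 kt
Leg 4: heading 343.4°; drift -10.2° → track 333.2°, groundspeed 88.4 kt
Leg 5: heading 50.2°; drift +11.4° → track 61.6°, groundspeed 90.3 kt

Leg 1: track=308.0°, groundspeed=97.4 kt
Leg 2: track=134.4°, groundspeed=125.4 kt
Leg 3: track=142.9°, groundspeed=129.7 kt
Leg 4: track=333.2°, groundspeed=88.4 kt
Leg 5: track=61.6°, groundspeed=90.3 kt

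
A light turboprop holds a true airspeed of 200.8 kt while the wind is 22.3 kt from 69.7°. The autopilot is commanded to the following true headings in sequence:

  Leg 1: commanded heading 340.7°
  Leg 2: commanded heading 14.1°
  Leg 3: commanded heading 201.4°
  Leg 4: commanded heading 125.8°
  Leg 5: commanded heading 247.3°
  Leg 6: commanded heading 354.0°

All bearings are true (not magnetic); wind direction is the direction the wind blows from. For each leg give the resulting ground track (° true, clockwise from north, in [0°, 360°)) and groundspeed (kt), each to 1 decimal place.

Leg 1: track=334.4°, groundspeed=201.6 kt
Leg 2: track=8.5°, groundspeed=189.1 kt
Leg 3: track=205.8°, groundspeed=216.3 kt
Leg 4: track=131.4°, groundspeed=189.3 kt
Leg 5: track=247.5°, groundspeed=223.1 kt
Leg 6: track=347.7°, groundspeed=196.5 kt

Leg 1: heading 340.7°; drift -6.3° → track 334.4°, groundspeed 201.6 kt
Leg 2: heading 14.1°; drift -5.6° → track 8.5°, groundspeed 189.1 kt
Leg 3: heading 201.4°; drift +4.4° → track 205.8°, groundspeed 216.3 kt
Leg 4: heading 125.8°; drift +5.6° → track 131.4°, groundspeed 189.3 kt
Leg 5: heading 247.3°; drift +0.2° → track 247.5°, groundspeed 223.1 kt
Leg 6: heading 354.0°; drift -6.3° → track 347.7°, groundspeed 196.5 kt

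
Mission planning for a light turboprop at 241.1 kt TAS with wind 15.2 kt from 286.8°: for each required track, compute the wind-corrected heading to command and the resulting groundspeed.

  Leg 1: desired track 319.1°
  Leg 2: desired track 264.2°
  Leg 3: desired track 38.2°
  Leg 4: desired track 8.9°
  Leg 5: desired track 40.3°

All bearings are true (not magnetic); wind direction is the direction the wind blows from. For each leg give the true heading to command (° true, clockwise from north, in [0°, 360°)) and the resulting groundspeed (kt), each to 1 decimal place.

Leg 1: heading=317.2°, groundspeed=228.1 kt
Leg 2: heading=265.6°, groundspeed=227.0 kt
Leg 3: heading=34.8°, groundspeed=246.2 kt
Leg 4: heading=5.3°, groundspeed=238.5 kt
Leg 5: heading=37.0°, groundspeed=246.8 kt

Leg 1: desired track 319.1°; wind correction -1.9° → command heading 317.2°, groundspeed 228.1 kt
Leg 2: desired track 264.2°; wind correction +1.4° → command heading 265.6°, groundspeed 227.0 kt
Leg 3: desired track 38.2°; wind correction -3.4° → command heading 34.8°, groundspeed 246.2 kt
Leg 4: desired track 8.9°; wind correction -3.6° → command heading 5.3°, groundspeed 238.5 kt
Leg 5: desired track 40.3°; wind correction -3.3° → command heading 37.0°, groundspeed 246.8 kt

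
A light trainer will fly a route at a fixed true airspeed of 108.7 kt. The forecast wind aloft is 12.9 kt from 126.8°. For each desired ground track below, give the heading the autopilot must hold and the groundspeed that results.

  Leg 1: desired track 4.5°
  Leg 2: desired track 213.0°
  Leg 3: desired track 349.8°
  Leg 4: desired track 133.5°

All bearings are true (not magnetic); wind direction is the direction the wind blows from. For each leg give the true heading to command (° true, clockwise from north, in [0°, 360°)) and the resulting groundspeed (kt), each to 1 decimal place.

Leg 1: desired track 4.5°; wind correction +5.8° → command heading 10.3°, groundspeed 115.0 kt
Leg 2: desired track 213.0°; wind correction -6.8° → command heading 206.2°, groundspeed 107.1 kt
Leg 3: desired track 349.8°; wind correction +4.6° → command heading 354.4°, groundspeed 117.8 kt
Leg 4: desired track 133.5°; wind correction -0.8° → command heading 132.7°, groundspeed 95.9 kt

Leg 1: heading=10.3°, groundspeed=115.0 kt
Leg 2: heading=206.2°, groundspeed=107.1 kt
Leg 3: heading=354.4°, groundspeed=117.8 kt
Leg 4: heading=132.7°, groundspeed=95.9 kt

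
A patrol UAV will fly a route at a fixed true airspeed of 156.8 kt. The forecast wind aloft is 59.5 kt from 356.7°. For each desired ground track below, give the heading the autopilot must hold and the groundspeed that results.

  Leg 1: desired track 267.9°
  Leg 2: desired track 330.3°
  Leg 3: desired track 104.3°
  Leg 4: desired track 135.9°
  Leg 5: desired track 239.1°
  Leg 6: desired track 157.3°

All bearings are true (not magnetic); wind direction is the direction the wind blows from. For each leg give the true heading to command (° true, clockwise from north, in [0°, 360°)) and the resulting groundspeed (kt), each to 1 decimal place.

Leg 1: heading=290.2°, groundspeed=143.8 kt
Leg 2: heading=340.0°, groundspeed=101.3 kt
Leg 3: heading=83.1°, groundspeed=164.2 kt
Leg 4: heading=121.5°, groundspeed=196.9 kt
Leg 5: heading=258.8°, groundspeed=175.2 kt
Leg 6: heading=150.1°, groundspeed=211.7 kt

Leg 1: desired track 267.9°; wind correction +22.3° → command heading 290.2°, groundspeed 143.8 kt
Leg 2: desired track 330.3°; wind correction +9.7° → command heading 340.0°, groundspeed 101.3 kt
Leg 3: desired track 104.3°; wind correction -21.2° → command heading 83.1°, groundspeed 164.2 kt
Leg 4: desired track 135.9°; wind correction -14.4° → command heading 121.5°, groundspeed 196.9 kt
Leg 5: desired track 239.1°; wind correction +19.7° → command heading 258.8°, groundspeed 175.2 kt
Leg 6: desired track 157.3°; wind correction -7.2° → command heading 150.1°, groundspeed 211.7 kt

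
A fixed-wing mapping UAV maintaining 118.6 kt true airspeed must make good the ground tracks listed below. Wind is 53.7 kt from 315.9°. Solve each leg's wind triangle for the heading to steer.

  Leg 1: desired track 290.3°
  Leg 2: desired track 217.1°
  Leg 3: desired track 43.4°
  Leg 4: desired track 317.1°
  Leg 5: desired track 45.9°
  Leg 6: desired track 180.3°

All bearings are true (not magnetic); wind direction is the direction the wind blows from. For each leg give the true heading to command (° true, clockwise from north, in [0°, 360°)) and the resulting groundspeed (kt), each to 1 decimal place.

Leg 1: heading=301.6°, groundspeed=67.9 kt
Leg 2: heading=243.7°, groundspeed=114.3 kt
Leg 3: heading=16.5°, groundspeed=103.4 kt
Leg 4: heading=316.6°, groundspeed=64.9 kt
Leg 5: heading=19.0°, groundspeed=105.7 kt
Leg 6: heading=198.8°, groundspeed=150.9 kt

Leg 1: desired track 290.3°; wind correction +11.3° → command heading 301.6°, groundspeed 67.9 kt
Leg 2: desired track 217.1°; wind correction +26.6° → command heading 243.7°, groundspeed 114.3 kt
Leg 3: desired track 43.4°; wind correction -26.9° → command heading 16.5°, groundspeed 103.4 kt
Leg 4: desired track 317.1°; wind correction -0.5° → command heading 316.6°, groundspeed 64.9 kt
Leg 5: desired track 45.9°; wind correction -26.9° → command heading 19.0°, groundspeed 105.7 kt
Leg 6: desired track 180.3°; wind correction +18.5° → command heading 198.8°, groundspeed 150.9 kt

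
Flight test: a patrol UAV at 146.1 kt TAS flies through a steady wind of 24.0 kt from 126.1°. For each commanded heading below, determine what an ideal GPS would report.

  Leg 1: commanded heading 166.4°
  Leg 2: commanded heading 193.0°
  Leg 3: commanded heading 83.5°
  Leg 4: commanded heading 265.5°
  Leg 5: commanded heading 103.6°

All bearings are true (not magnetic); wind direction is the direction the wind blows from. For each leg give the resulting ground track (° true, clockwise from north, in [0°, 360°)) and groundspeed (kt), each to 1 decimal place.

Leg 1: heading 166.4°; drift +6.9° → track 173.3°, groundspeed 128.7 kt
Leg 2: heading 193.0°; drift +9.2° → track 202.2°, groundspeed 138.5 kt
Leg 3: heading 83.5°; drift -7.2° → track 76.3°, groundspeed 129.5 kt
Leg 4: heading 265.5°; drift +5.4° → track 270.9°, groundspeed 165.1 kt
Leg 5: heading 103.6°; drift -4.2° → track 99.4°, groundspeed 124.3 kt

Leg 1: track=173.3°, groundspeed=128.7 kt
Leg 2: track=202.2°, groundspeed=138.5 kt
Leg 3: track=76.3°, groundspeed=129.5 kt
Leg 4: track=270.9°, groundspeed=165.1 kt
Leg 5: track=99.4°, groundspeed=124.3 kt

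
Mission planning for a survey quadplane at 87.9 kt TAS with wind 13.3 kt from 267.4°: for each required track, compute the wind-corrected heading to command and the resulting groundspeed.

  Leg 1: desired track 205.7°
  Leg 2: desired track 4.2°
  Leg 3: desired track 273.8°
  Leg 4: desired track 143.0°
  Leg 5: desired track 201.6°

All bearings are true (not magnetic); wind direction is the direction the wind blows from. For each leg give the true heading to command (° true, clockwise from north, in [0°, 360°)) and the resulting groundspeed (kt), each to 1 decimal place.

Leg 1: desired track 205.7°; wind correction +7.7° → command heading 213.4°, groundspeed 80.8 kt
Leg 2: desired track 4.2°; wind correction -8.6° → command heading 355.6°, groundspeed 88.5 kt
Leg 3: desired track 273.8°; wind correction -1.0° → command heading 272.8°, groundspeed 74.7 kt
Leg 4: desired track 143.0°; wind correction +7.2° → command heading 150.2°, groundspeed 94.7 kt
Leg 5: desired track 201.6°; wind correction +7.9° → command heading 209.5°, groundspeed 81.6 kt

Leg 1: heading=213.4°, groundspeed=80.8 kt
Leg 2: heading=355.6°, groundspeed=88.5 kt
Leg 3: heading=272.8°, groundspeed=74.7 kt
Leg 4: heading=150.2°, groundspeed=94.7 kt
Leg 5: heading=209.5°, groundspeed=81.6 kt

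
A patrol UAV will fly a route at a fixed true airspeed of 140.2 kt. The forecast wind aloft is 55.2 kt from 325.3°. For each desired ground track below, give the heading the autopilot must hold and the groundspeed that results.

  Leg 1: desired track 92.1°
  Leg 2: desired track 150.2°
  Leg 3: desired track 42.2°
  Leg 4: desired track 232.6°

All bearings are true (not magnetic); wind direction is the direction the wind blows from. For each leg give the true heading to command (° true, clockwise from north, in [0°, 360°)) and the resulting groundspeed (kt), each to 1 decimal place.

Leg 1: heading=73.7°, groundspeed=166.1 kt
Leg 2: heading=152.1°, groundspeed=195.1 kt
Leg 3: heading=19.7°, groundspeed=117.0 kt
Leg 4: heading=255.8°, groundspeed=131.5 kt

Leg 1: desired track 92.1°; wind correction -18.4° → command heading 73.7°, groundspeed 166.1 kt
Leg 2: desired track 150.2°; wind correction +1.9° → command heading 152.1°, groundspeed 195.1 kt
Leg 3: desired track 42.2°; wind correction -22.5° → command heading 19.7°, groundspeed 117.0 kt
Leg 4: desired track 232.6°; wind correction +23.2° → command heading 255.8°, groundspeed 131.5 kt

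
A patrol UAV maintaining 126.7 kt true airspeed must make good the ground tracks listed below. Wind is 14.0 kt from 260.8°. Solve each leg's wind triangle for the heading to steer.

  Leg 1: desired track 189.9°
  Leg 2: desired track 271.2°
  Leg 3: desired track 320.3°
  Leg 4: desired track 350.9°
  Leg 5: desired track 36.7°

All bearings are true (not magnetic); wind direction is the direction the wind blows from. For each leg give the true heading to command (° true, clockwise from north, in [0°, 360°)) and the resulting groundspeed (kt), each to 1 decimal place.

Leg 1: desired track 189.9°; wind correction +6.0° → command heading 195.9°, groundspeed 121.4 kt
Leg 2: desired track 271.2°; wind correction -1.1° → command heading 270.1°, groundspeed 112.9 kt
Leg 3: desired track 320.3°; wind correction -5.5° → command heading 314.8°, groundspeed 119.0 kt
Leg 4: desired track 350.9°; wind correction -6.3° → command heading 344.6°, groundspeed 125.9 kt
Leg 5: desired track 36.7°; wind correction -4.4° → command heading 32.3°, groundspeed 136.4 kt

Leg 1: heading=195.9°, groundspeed=121.4 kt
Leg 2: heading=270.1°, groundspeed=112.9 kt
Leg 3: heading=314.8°, groundspeed=119.0 kt
Leg 4: heading=344.6°, groundspeed=125.9 kt
Leg 5: heading=32.3°, groundspeed=136.4 kt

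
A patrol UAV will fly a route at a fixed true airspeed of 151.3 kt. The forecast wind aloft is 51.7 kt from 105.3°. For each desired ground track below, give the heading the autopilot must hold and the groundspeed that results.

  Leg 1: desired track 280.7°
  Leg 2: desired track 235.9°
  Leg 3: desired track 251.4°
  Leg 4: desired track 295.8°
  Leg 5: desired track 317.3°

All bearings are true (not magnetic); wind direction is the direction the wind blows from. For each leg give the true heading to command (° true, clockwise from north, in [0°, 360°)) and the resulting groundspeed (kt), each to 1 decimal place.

Leg 1: desired track 280.7°; wind correction -1.6° → command heading 279.1°, groundspeed 202.8 kt
Leg 2: desired track 235.9°; wind correction -15.0° → command heading 220.9°, groundspeed 179.8 kt
Leg 3: desired track 251.4°; wind correction -11.0° → command heading 240.4°, groundspeed 191.4 kt
Leg 4: desired track 295.8°; wind correction +3.6° → command heading 299.4°, groundspeed 201.8 kt
Leg 5: desired track 317.3°; wind correction +10.4° → command heading 327.7°, groundspeed 192.6 kt

Leg 1: heading=279.1°, groundspeed=202.8 kt
Leg 2: heading=220.9°, groundspeed=179.8 kt
Leg 3: heading=240.4°, groundspeed=191.4 kt
Leg 4: heading=299.4°, groundspeed=201.8 kt
Leg 5: heading=327.7°, groundspeed=192.6 kt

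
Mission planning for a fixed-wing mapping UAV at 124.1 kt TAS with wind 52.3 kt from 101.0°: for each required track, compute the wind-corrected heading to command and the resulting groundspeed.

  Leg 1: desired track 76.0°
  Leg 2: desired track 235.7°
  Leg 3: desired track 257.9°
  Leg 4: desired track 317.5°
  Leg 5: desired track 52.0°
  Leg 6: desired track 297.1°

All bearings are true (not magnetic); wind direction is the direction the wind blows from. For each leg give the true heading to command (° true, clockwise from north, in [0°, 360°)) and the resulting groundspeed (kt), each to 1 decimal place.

Leg 1: desired track 76.0°; wind correction +10.3° → command heading 86.3°, groundspeed 74.7 kt
Leg 2: desired track 235.7°; wind correction -17.4° → command heading 218.3°, groundspeed 155.2 kt
Leg 3: desired track 257.9°; wind correction -9.5° → command heading 248.4°, groundspeed 170.5 kt
Leg 4: desired track 317.5°; wind correction +14.5° → command heading 332.0°, groundspeed 162.2 kt
Leg 5: desired track 52.0°; wind correction +18.5° → command heading 70.5°, groundspeed 83.3 kt
Leg 6: desired track 297.1°; wind correction +6.7° → command heading 303.8°, groundspeed 173.5 kt

Leg 1: heading=86.3°, groundspeed=74.7 kt
Leg 2: heading=218.3°, groundspeed=155.2 kt
Leg 3: heading=248.4°, groundspeed=170.5 kt
Leg 4: heading=332.0°, groundspeed=162.2 kt
Leg 5: heading=70.5°, groundspeed=83.3 kt
Leg 6: heading=303.8°, groundspeed=173.5 kt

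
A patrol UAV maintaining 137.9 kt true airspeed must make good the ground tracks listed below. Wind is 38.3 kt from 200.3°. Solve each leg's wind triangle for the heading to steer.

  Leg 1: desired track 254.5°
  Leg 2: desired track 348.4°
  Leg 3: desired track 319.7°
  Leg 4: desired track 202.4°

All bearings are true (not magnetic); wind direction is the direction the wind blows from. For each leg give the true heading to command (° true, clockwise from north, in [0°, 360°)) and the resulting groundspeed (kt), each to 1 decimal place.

Leg 1: desired track 254.5°; wind correction -13.0° → command heading 241.5°, groundspeed 112.0 kt
Leg 2: desired track 348.4°; wind correction -8.4° → command heading 340.0°, groundspeed 168.9 kt
Leg 3: desired track 319.7°; wind correction -14.0° → command heading 305.7°, groundspeed 152.6 kt
Leg 4: desired track 202.4°; wind correction -0.6° → command heading 201.8°, groundspeed 99.6 kt

Leg 1: heading=241.5°, groundspeed=112.0 kt
Leg 2: heading=340.0°, groundspeed=168.9 kt
Leg 3: heading=305.7°, groundspeed=152.6 kt
Leg 4: heading=201.8°, groundspeed=99.6 kt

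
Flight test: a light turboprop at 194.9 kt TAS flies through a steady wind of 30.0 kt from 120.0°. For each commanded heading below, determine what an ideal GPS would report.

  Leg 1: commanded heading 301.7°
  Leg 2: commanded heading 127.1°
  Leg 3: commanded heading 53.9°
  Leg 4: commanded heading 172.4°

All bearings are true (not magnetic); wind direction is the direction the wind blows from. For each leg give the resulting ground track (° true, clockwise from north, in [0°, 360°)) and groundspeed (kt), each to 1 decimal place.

Leg 1: heading 301.7°; drift -0.2° → track 301.5°, groundspeed 224.9 kt
Leg 2: heading 127.1°; drift +1.3° → track 128.4°, groundspeed 165.2 kt
Leg 3: heading 53.9°; drift -8.5° → track 45.4°, groundspeed 184.8 kt
Leg 4: heading 172.4°; drift +7.7° → track 180.1°, groundspeed 178.2 kt

Leg 1: track=301.5°, groundspeed=224.9 kt
Leg 2: track=128.4°, groundspeed=165.2 kt
Leg 3: track=45.4°, groundspeed=184.8 kt
Leg 4: track=180.1°, groundspeed=178.2 kt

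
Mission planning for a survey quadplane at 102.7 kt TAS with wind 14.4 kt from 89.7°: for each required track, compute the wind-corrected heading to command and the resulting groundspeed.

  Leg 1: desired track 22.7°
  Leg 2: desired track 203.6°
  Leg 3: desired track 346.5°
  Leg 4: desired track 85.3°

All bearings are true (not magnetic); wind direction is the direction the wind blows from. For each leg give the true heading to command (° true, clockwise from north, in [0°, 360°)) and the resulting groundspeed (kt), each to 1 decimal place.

Leg 1: desired track 22.7°; wind correction +7.4° → command heading 30.1°, groundspeed 96.2 kt
Leg 2: desired track 203.6°; wind correction -7.4° → command heading 196.2°, groundspeed 107.7 kt
Leg 3: desired track 346.5°; wind correction +7.8° → command heading 354.3°, groundspeed 105.0 kt
Leg 4: desired track 85.3°; wind correction +0.6° → command heading 85.9°, groundspeed 88.3 kt

Leg 1: heading=30.1°, groundspeed=96.2 kt
Leg 2: heading=196.2°, groundspeed=107.7 kt
Leg 3: heading=354.3°, groundspeed=105.0 kt
Leg 4: heading=85.9°, groundspeed=88.3 kt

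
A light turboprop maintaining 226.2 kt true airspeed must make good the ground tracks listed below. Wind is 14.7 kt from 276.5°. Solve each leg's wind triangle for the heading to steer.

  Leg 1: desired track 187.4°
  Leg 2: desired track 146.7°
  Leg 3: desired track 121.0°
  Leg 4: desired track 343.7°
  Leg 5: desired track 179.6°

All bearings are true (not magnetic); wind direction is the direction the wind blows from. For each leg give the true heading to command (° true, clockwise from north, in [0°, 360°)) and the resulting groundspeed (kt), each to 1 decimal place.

Leg 1: heading=191.1°, groundspeed=225.5 kt
Leg 2: heading=149.6°, groundspeed=235.3 kt
Leg 3: heading=122.5°, groundspeed=239.5 kt
Leg 4: heading=340.3°, groundspeed=220.1 kt
Leg 5: heading=183.3°, groundspeed=227.5 kt

Leg 1: desired track 187.4°; wind correction +3.7° → command heading 191.1°, groundspeed 225.5 kt
Leg 2: desired track 146.7°; wind correction +2.9° → command heading 149.6°, groundspeed 235.3 kt
Leg 3: desired track 121.0°; wind correction +1.5° → command heading 122.5°, groundspeed 239.5 kt
Leg 4: desired track 343.7°; wind correction -3.4° → command heading 340.3°, groundspeed 220.1 kt
Leg 5: desired track 179.6°; wind correction +3.7° → command heading 183.3°, groundspeed 227.5 kt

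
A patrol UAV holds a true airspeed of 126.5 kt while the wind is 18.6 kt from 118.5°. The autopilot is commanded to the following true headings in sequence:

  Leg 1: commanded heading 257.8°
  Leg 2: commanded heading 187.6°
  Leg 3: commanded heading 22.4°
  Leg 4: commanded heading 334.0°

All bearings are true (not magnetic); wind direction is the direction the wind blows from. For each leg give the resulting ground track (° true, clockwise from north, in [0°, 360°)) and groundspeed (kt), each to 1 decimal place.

Leg 1: heading 257.8°; drift +4.9° → track 262.7°, groundspeed 141.1 kt
Leg 2: heading 187.6°; drift +8.2° → track 195.8°, groundspeed 121.1 kt
Leg 3: heading 22.4°; drift -8.2° → track 14.2°, groundspeed 129.8 kt
Leg 4: heading 334.0°; drift -4.4° → track 329.6°, groundspeed 142.1 kt

Leg 1: track=262.7°, groundspeed=141.1 kt
Leg 2: track=195.8°, groundspeed=121.1 kt
Leg 3: track=14.2°, groundspeed=129.8 kt
Leg 4: track=329.6°, groundspeed=142.1 kt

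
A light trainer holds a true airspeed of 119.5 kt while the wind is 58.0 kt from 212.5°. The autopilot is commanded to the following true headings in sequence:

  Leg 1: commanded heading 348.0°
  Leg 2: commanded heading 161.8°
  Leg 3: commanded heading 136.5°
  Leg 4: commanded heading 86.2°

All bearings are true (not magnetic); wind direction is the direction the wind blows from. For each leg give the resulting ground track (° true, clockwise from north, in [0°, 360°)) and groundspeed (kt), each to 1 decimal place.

Leg 1: track=2.2°, groundspeed=165.9 kt
Leg 2: track=133.3°, groundspeed=94.2 kt
Leg 3: track=108.4°, groundspeed=119.5 kt
Leg 4: track=69.3°, groundspeed=160.8 kt

Leg 1: heading 348.0°; drift +14.2° → track 2.2°, groundspeed 165.9 kt
Leg 2: heading 161.8°; drift -28.5° → track 133.3°, groundspeed 94.2 kt
Leg 3: heading 136.5°; drift -28.1° → track 108.4°, groundspeed 119.5 kt
Leg 4: heading 86.2°; drift -16.9° → track 69.3°, groundspeed 160.8 kt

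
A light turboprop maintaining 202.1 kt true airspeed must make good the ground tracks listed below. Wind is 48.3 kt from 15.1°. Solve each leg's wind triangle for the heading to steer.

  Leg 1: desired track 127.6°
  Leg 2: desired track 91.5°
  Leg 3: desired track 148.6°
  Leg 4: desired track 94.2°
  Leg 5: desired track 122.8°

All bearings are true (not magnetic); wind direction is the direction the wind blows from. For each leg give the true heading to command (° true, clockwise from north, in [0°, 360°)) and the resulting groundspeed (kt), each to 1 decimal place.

Leg 1: heading=114.8°, groundspeed=215.6 kt
Leg 2: heading=78.1°, groundspeed=185.2 kt
Leg 3: heading=138.6°, groundspeed=232.3 kt
Leg 4: heading=80.6°, groundspeed=187.3 kt
Leg 5: heading=109.6°, groundspeed=211.5 kt

Leg 1: desired track 127.6°; wind correction -12.8° → command heading 114.8°, groundspeed 215.6 kt
Leg 2: desired track 91.5°; wind correction -13.4° → command heading 78.1°, groundspeed 185.2 kt
Leg 3: desired track 148.6°; wind correction -10.0° → command heading 138.6°, groundspeed 232.3 kt
Leg 4: desired track 94.2°; wind correction -13.6° → command heading 80.6°, groundspeed 187.3 kt
Leg 5: desired track 122.8°; wind correction -13.2° → command heading 109.6°, groundspeed 211.5 kt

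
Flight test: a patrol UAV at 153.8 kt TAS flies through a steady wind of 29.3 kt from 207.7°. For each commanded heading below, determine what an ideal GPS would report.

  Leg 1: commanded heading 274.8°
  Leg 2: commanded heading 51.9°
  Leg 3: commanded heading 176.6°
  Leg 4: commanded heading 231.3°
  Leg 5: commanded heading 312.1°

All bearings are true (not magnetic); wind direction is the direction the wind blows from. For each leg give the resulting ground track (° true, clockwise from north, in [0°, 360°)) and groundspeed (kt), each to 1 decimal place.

Leg 1: track=285.5°, groundspeed=144.9 kt
Leg 2: track=48.1°, groundspeed=180.9 kt
Leg 3: track=169.9°, groundspeed=129.6 kt
Leg 4: track=236.6°, groundspeed=127.5 kt
Leg 5: track=322.1°, groundspeed=163.6 kt

Leg 1: heading 274.8°; drift +10.7° → track 285.5°, groundspeed 144.9 kt
Leg 2: heading 51.9°; drift -3.8° → track 48.1°, groundspeed 180.9 kt
Leg 3: heading 176.6°; drift -6.7° → track 169.9°, groundspeed 129.6 kt
Leg 4: heading 231.3°; drift +5.3° → track 236.6°, groundspeed 127.5 kt
Leg 5: heading 312.1°; drift +10.0° → track 322.1°, groundspeed 163.6 kt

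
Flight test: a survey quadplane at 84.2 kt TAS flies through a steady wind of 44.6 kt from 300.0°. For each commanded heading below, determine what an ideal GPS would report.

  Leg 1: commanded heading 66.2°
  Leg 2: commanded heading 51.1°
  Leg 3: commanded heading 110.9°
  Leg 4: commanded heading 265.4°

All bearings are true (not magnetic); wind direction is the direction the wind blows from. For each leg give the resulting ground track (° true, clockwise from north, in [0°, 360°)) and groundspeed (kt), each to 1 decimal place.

Leg 1: heading 66.2°; drift +18.0° → track 84.2°, groundspeed 116.3 kt
Leg 2: heading 51.1°; drift +22.5° → track 73.6°, groundspeed 108.5 kt
Leg 3: heading 110.9°; drift +3.1° → track 114.0°, groundspeed 128.4 kt
Leg 4: heading 265.4°; drift -28.1° → track 237.3°, groundspeed 53.8 kt

Leg 1: track=84.2°, groundspeed=116.3 kt
Leg 2: track=73.6°, groundspeed=108.5 kt
Leg 3: track=114.0°, groundspeed=128.4 kt
Leg 4: track=237.3°, groundspeed=53.8 kt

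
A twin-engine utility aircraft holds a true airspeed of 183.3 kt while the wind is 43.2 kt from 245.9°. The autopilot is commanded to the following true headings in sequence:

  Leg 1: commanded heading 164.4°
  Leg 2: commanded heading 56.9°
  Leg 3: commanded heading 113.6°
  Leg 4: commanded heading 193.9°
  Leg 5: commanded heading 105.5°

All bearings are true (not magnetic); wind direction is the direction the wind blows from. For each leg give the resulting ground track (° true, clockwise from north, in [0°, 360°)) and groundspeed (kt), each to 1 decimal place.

Leg 1: heading 164.4°; drift -13.6° → track 150.8°, groundspeed 182.0 kt
Leg 2: heading 56.9°; drift +1.7° → track 58.6°, groundspeed 226.1 kt
Leg 3: heading 113.6°; drift -8.6° → track 105.0°, groundspeed 214.8 kt
Leg 4: heading 193.9°; drift -12.3° → track 181.6°, groundspeed 160.4 kt
Leg 5: heading 105.5°; drift -7.2° → track 98.3°, groundspeed 218.3 kt

Leg 1: track=150.8°, groundspeed=182.0 kt
Leg 2: track=58.6°, groundspeed=226.1 kt
Leg 3: track=105.0°, groundspeed=214.8 kt
Leg 4: track=181.6°, groundspeed=160.4 kt
Leg 5: track=98.3°, groundspeed=218.3 kt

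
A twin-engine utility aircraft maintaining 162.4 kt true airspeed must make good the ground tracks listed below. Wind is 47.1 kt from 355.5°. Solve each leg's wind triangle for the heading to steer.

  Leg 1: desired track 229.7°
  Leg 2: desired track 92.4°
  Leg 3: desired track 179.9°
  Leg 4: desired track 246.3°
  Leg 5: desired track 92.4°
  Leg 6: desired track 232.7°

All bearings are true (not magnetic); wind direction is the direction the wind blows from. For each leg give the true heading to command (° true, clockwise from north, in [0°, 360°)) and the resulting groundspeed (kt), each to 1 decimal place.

Leg 1: heading=243.3°, groundspeed=185.4 kt
Leg 2: heading=75.7°, groundspeed=161.2 kt
Leg 3: heading=181.2°, groundspeed=209.3 kt
Leg 4: heading=262.2°, groundspeed=171.7 kt
Leg 5: heading=75.7°, groundspeed=161.2 kt
Leg 6: heading=246.8°, groundspeed=183.0 kt

Leg 1: desired track 229.7°; wind correction +13.6° → command heading 243.3°, groundspeed 185.4 kt
Leg 2: desired track 92.4°; wind correction -16.7° → command heading 75.7°, groundspeed 161.2 kt
Leg 3: desired track 179.9°; wind correction +1.3° → command heading 181.2°, groundspeed 209.3 kt
Leg 4: desired track 246.3°; wind correction +15.9° → command heading 262.2°, groundspeed 171.7 kt
Leg 5: desired track 92.4°; wind correction -16.7° → command heading 75.7°, groundspeed 161.2 kt
Leg 6: desired track 232.7°; wind correction +14.1° → command heading 246.8°, groundspeed 183.0 kt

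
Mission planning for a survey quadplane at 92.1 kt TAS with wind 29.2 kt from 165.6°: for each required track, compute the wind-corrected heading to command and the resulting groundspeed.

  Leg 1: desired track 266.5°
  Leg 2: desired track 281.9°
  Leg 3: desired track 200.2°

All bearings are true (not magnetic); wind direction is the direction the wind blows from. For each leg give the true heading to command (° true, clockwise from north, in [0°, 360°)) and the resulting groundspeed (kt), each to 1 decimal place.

Leg 1: desired track 266.5°; wind correction -18.1° → command heading 248.4°, groundspeed 93.0 kt
Leg 2: desired track 281.9°; wind correction -16.5° → command heading 265.4°, groundspeed 101.2 kt
Leg 3: desired track 200.2°; wind correction -10.4° → command heading 189.8°, groundspeed 66.6 kt

Leg 1: heading=248.4°, groundspeed=93.0 kt
Leg 2: heading=265.4°, groundspeed=101.2 kt
Leg 3: heading=189.8°, groundspeed=66.6 kt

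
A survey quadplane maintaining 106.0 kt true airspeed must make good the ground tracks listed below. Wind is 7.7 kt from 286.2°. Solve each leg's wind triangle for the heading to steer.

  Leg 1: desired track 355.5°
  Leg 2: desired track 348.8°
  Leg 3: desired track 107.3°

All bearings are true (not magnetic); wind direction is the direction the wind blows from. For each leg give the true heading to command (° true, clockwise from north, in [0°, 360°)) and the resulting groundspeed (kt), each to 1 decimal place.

Leg 1: desired track 355.5°; wind correction -3.9° → command heading 351.6°, groundspeed 103.0 kt
Leg 2: desired track 348.8°; wind correction -3.7° → command heading 345.1°, groundspeed 102.2 kt
Leg 3: desired track 107.3°; wind correction +0.1° → command heading 107.4°, groundspeed 113.7 kt

Leg 1: heading=351.6°, groundspeed=103.0 kt
Leg 2: heading=345.1°, groundspeed=102.2 kt
Leg 3: heading=107.4°, groundspeed=113.7 kt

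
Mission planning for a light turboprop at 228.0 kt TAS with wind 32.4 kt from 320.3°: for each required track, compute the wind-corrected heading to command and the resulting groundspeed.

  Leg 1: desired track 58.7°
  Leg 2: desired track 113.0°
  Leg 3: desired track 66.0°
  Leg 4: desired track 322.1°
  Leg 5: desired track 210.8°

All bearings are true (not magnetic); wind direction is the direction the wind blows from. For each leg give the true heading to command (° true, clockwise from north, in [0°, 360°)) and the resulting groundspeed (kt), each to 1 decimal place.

Leg 1: desired track 58.7°; wind correction -8.1° → command heading 50.6°, groundspeed 230.5 kt
Leg 2: desired track 113.0°; wind correction -3.7° → command heading 109.3°, groundspeed 256.3 kt
Leg 3: desired track 66.0°; wind correction -7.9° → command heading 58.1°, groundspeed 234.6 kt
Leg 4: desired track 322.1°; wind correction -0.3° → command heading 321.8°, groundspeed 195.6 kt
Leg 5: desired track 210.8°; wind correction +7.7° → command heading 218.5°, groundspeed 236.8 kt

Leg 1: heading=50.6°, groundspeed=230.5 kt
Leg 2: heading=109.3°, groundspeed=256.3 kt
Leg 3: heading=58.1°, groundspeed=234.6 kt
Leg 4: heading=321.8°, groundspeed=195.6 kt
Leg 5: heading=218.5°, groundspeed=236.8 kt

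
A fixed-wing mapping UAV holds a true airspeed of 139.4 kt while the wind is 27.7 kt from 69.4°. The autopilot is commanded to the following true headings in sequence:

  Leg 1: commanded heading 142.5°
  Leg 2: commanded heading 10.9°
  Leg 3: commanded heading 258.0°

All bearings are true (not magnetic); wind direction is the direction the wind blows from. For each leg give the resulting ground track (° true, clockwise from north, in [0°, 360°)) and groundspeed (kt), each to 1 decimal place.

Leg 1: track=153.9°, groundspeed=134.0 kt
Leg 2: track=0.2°, groundspeed=127.1 kt
Leg 3: track=256.6°, groundspeed=166.8 kt

Leg 1: heading 142.5°; drift +11.4° → track 153.9°, groundspeed 134.0 kt
Leg 2: heading 10.9°; drift -10.7° → track 0.2°, groundspeed 127.1 kt
Leg 3: heading 258.0°; drift -1.4° → track 256.6°, groundspeed 166.8 kt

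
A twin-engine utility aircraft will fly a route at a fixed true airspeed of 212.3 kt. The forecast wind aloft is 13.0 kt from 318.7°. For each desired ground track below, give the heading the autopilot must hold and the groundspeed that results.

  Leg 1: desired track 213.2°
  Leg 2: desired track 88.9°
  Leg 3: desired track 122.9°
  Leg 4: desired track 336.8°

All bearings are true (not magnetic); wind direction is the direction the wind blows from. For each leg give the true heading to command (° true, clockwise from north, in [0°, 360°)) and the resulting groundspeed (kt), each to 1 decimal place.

Leg 1: desired track 213.2°; wind correction +3.4° → command heading 216.6°, groundspeed 215.4 kt
Leg 2: desired track 88.9°; wind correction -2.7° → command heading 86.2°, groundspeed 220.5 kt
Leg 3: desired track 122.9°; wind correction -1.0° → command heading 121.9°, groundspeed 224.8 kt
Leg 4: desired track 336.8°; wind correction -1.1° → command heading 335.7°, groundspeed 199.9 kt

Leg 1: heading=216.6°, groundspeed=215.4 kt
Leg 2: heading=86.2°, groundspeed=220.5 kt
Leg 3: heading=121.9°, groundspeed=224.8 kt
Leg 4: heading=335.7°, groundspeed=199.9 kt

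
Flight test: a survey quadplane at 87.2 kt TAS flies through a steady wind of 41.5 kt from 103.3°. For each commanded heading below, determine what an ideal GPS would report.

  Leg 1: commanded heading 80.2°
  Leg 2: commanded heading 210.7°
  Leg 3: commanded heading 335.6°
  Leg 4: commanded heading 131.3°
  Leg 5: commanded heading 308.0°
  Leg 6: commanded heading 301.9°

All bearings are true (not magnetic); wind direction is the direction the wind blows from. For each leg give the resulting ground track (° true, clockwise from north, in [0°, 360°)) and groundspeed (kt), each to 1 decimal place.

Leg 1: track=61.8°, groundspeed=51.7 kt
Leg 2: track=232.4°, groundspeed=107.2 kt
Leg 3: track=319.3°, groundspeed=117.3 kt
Leg 4: track=152.4°, groundspeed=54.2 kt
Leg 5: track=300.1°, groundspeed=126.1 kt
Leg 6: track=295.9°, groundspeed=127.2 kt

Leg 1: heading 80.2°; drift -18.4° → track 61.8°, groundspeed 51.7 kt
Leg 2: heading 210.7°; drift +21.7° → track 232.4°, groundspeed 107.2 kt
Leg 3: heading 335.6°; drift -16.3° → track 319.3°, groundspeed 117.3 kt
Leg 4: heading 131.3°; drift +21.1° → track 152.4°, groundspeed 54.2 kt
Leg 5: heading 308.0°; drift -7.9° → track 300.1°, groundspeed 126.1 kt
Leg 6: heading 301.9°; drift -6.0° → track 295.9°, groundspeed 127.2 kt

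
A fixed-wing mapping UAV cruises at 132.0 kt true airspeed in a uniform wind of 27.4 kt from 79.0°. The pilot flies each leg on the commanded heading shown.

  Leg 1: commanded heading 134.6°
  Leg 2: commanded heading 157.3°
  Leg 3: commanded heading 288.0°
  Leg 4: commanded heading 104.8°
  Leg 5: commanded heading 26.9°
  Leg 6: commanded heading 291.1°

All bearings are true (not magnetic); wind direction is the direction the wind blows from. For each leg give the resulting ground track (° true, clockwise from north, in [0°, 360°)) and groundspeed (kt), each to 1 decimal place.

Leg 1: track=145.6°, groundspeed=118.7 kt
Leg 2: track=169.3°, groundspeed=129.3 kt
Leg 3: track=283.1°, groundspeed=156.5 kt
Leg 4: track=111.1°, groundspeed=108.0 kt
Leg 5: track=16.3°, groundspeed=117.2 kt
Leg 6: track=285.7°, groundspeed=155.9 kt

Leg 1: heading 134.6°; drift +11.0° → track 145.6°, groundspeed 118.7 kt
Leg 2: heading 157.3°; drift +12.0° → track 169.3°, groundspeed 129.3 kt
Leg 3: heading 288.0°; drift -4.9° → track 283.1°, groundspeed 156.5 kt
Leg 4: heading 104.8°; drift +6.3° → track 111.1°, groundspeed 108.0 kt
Leg 5: heading 26.9°; drift -10.6° → track 16.3°, groundspeed 117.2 kt
Leg 6: heading 291.1°; drift -5.4° → track 285.7°, groundspeed 155.9 kt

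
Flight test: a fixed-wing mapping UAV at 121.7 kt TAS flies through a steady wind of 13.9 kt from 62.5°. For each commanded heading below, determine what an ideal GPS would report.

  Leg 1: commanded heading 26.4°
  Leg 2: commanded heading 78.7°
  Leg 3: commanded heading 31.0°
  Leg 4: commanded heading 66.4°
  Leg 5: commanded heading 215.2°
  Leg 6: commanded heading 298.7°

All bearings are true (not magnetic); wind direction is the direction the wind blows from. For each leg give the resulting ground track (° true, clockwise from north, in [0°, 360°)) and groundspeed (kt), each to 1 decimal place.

Leg 1: heading 26.4°; drift -4.2° → track 22.2°, groundspeed 110.8 kt
Leg 2: heading 78.7°; drift +2.0° → track 80.7°, groundspeed 108.4 kt
Leg 3: heading 31.0°; drift -3.8° → track 27.2°, groundspeed 110.1 kt
Leg 4: heading 66.4°; drift +0.5° → track 66.9°, groundspeed 107.8 kt
Leg 5: heading 215.2°; drift +2.7° → track 217.9°, groundspeed 134.2 kt
Leg 6: heading 298.7°; drift -5.1° → track 293.6°, groundspeed 129.9 kt

Leg 1: track=22.2°, groundspeed=110.8 kt
Leg 2: track=80.7°, groundspeed=108.4 kt
Leg 3: track=27.2°, groundspeed=110.1 kt
Leg 4: track=66.9°, groundspeed=107.8 kt
Leg 5: track=217.9°, groundspeed=134.2 kt
Leg 6: track=293.6°, groundspeed=129.9 kt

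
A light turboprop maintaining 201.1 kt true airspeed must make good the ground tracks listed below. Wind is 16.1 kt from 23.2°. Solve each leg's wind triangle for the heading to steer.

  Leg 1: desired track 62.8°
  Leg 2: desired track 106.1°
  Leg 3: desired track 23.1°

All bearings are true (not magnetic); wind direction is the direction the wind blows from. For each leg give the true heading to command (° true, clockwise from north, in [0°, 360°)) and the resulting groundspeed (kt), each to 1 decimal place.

Leg 1: heading=59.9°, groundspeed=188.4 kt
Leg 2: heading=101.5°, groundspeed=198.5 kt
Leg 3: heading=23.1°, groundspeed=185.0 kt

Leg 1: desired track 62.8°; wind correction -2.9° → command heading 59.9°, groundspeed 188.4 kt
Leg 2: desired track 106.1°; wind correction -4.6° → command heading 101.5°, groundspeed 198.5 kt
Leg 3: desired track 23.1°; wind correction +0.0° → command heading 23.1°, groundspeed 185.0 kt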